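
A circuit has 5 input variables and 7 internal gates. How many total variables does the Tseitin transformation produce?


The Tseitin transformation introduces one auxiliary variable per gate.
Total variables = inputs + gates = 5 + 7 = 12.

12


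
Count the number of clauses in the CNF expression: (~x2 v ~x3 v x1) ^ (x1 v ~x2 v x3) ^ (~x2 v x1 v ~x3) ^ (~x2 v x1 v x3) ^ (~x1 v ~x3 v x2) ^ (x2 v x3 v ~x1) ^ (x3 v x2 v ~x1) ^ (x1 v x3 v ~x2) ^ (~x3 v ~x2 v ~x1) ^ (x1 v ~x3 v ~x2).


Each group enclosed in parentheses joined by ^ is one clause.
Counting the conjuncts: 10 clauses.

10


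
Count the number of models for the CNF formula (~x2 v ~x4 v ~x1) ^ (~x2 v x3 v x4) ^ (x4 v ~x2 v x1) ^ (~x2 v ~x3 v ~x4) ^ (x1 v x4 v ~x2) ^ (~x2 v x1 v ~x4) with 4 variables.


Enumerate all 16 truth assignments over 4 variables.
Test each against every clause.
Satisfying assignments found: 9.

9


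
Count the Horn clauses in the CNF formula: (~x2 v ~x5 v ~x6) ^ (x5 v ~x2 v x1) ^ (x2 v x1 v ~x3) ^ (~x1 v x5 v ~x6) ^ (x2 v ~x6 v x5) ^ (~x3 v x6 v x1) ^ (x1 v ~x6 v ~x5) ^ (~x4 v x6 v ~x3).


A Horn clause has at most one positive literal.
Clause 1: 0 positive lit(s) -> Horn
Clause 2: 2 positive lit(s) -> not Horn
Clause 3: 2 positive lit(s) -> not Horn
Clause 4: 1 positive lit(s) -> Horn
Clause 5: 2 positive lit(s) -> not Horn
Clause 6: 2 positive lit(s) -> not Horn
Clause 7: 1 positive lit(s) -> Horn
Clause 8: 1 positive lit(s) -> Horn
Total Horn clauses = 4.

4


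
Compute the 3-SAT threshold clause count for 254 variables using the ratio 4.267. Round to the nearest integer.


The 3-SAT phase transition occurs at approximately 4.267 clauses per variable.
m = 4.267 * 254 = 1083.818.
Rounded to nearest integer: 1084.

1084


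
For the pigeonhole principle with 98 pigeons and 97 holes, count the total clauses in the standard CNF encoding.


The PHP encoding has two parts:
1) At-least-one-hole clauses: 98 (one per pigeon, each with 97 literals).
2) At-most-one-pigeon-per-hole clauses: 97 holes * C(98,2) = 97 * 4753 = 461041.
Total clauses = 98 + 461041 = 461139.

461139


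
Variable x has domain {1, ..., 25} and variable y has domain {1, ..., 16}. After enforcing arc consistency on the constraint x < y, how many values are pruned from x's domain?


For the constraint x < y, x needs a supporting value in y's domain.
x can be at most 15 (one less than y's maximum).
Valid x values from domain: 15 out of 25.
Pruned = 25 - 15 = 10.

10


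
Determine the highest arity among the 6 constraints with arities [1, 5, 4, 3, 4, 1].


The arities are: 1, 5, 4, 3, 4, 1.
Scan for the maximum value.
Maximum arity = 5.

5


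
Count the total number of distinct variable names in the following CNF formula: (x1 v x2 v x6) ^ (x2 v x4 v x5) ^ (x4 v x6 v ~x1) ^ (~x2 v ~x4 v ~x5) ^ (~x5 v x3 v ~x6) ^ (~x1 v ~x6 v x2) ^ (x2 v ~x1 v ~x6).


Identify each distinct variable in the formula.
Variables found: x1, x2, x3, x4, x5, x6.
Total distinct variables = 6.

6


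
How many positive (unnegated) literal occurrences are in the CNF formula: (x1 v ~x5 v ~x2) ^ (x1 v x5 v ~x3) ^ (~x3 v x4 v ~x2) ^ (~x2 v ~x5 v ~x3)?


Scan each clause for unnegated literals.
Clause 1: 1 positive; Clause 2: 2 positive; Clause 3: 1 positive; Clause 4: 0 positive.
Total positive literal occurrences = 4.

4


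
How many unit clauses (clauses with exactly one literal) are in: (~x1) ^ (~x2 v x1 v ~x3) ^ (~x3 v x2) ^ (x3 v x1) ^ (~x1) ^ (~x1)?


A unit clause contains exactly one literal.
Unit clauses found: (~x1), (~x1), (~x1).
Count = 3.

3


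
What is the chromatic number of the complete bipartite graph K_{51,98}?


K_{51,98} is bipartite by definition: the two parts are independent sets, with every edge crossing between them.
Color all vertices in one part with color 1 and all vertices in the other part with color 2.
Since the graph has at least one edge, one color does not suffice.
Chromatic number = 2.

2


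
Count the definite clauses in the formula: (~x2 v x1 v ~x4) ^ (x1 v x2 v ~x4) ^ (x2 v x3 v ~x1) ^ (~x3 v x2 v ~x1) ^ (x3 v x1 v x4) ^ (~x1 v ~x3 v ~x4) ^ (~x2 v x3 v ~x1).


A definite clause has exactly one positive literal.
Clause 1: 1 positive -> definite
Clause 2: 2 positive -> not definite
Clause 3: 2 positive -> not definite
Clause 4: 1 positive -> definite
Clause 5: 3 positive -> not definite
Clause 6: 0 positive -> not definite
Clause 7: 1 positive -> definite
Definite clause count = 3.

3


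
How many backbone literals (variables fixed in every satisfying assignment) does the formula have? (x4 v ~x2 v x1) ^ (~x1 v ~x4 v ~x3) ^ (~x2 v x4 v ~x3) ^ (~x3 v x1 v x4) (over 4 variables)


Find all satisfying assignments: 10 model(s).
Check which variables have the same value in every model.
No variable is fixed across all models.
Backbone size = 0.

0


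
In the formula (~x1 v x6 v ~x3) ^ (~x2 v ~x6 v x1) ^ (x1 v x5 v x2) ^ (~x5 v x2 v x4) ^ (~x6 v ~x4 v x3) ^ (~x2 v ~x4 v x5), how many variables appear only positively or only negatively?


A pure literal appears in only one polarity across all clauses.
No pure literals found.
Count = 0.

0


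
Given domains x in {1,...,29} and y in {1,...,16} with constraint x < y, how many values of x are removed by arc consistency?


For the constraint x < y, x needs a supporting value in y's domain.
x can be at most 15 (one less than y's maximum).
Valid x values from domain: 15 out of 29.
Pruned = 29 - 15 = 14.

14


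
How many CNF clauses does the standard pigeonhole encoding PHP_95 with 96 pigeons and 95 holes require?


The PHP encoding has two parts:
1) At-least-one-hole clauses: 96 (one per pigeon, each with 95 literals).
2) At-most-one-pigeon-per-hole clauses: 95 holes * C(96,2) = 95 * 4560 = 433200.
Total clauses = 96 + 433200 = 433296.

433296


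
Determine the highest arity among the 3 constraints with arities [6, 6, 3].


The arities are: 6, 6, 3.
Scan for the maximum value.
Maximum arity = 6.

6


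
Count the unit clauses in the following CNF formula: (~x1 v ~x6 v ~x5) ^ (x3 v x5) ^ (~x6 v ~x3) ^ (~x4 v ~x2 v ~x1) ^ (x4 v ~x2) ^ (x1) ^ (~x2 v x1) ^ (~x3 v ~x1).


A unit clause contains exactly one literal.
Unit clauses found: (x1).
Count = 1.

1


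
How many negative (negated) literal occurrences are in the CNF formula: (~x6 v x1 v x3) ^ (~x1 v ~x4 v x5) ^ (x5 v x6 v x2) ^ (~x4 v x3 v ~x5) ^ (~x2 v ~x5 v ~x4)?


Scan each clause for negated literals.
Clause 1: 1 negative; Clause 2: 2 negative; Clause 3: 0 negative; Clause 4: 2 negative; Clause 5: 3 negative.
Total negative literal occurrences = 8.

8


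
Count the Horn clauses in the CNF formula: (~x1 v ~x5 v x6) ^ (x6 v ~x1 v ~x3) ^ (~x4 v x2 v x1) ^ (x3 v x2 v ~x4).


A Horn clause has at most one positive literal.
Clause 1: 1 positive lit(s) -> Horn
Clause 2: 1 positive lit(s) -> Horn
Clause 3: 2 positive lit(s) -> not Horn
Clause 4: 2 positive lit(s) -> not Horn
Total Horn clauses = 2.

2


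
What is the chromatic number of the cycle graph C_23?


An odd cycle cannot be 2-colored: alternating two colors around the cycle returns to the start with a conflict.
Since 23 is odd, three colors are required (and three suffice).
Chromatic number = 3.

3


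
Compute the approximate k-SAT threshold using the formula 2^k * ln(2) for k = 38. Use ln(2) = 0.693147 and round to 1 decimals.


Using the asymptotic formula: threshold ~ 2^k * ln(2).
2^38 = 274877906944.
274877906944 * 0.693147 = 190530796564.5.

190530796564.5


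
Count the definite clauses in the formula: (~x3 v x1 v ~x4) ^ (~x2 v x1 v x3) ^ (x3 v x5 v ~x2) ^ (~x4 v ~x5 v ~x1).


A definite clause has exactly one positive literal.
Clause 1: 1 positive -> definite
Clause 2: 2 positive -> not definite
Clause 3: 2 positive -> not definite
Clause 4: 0 positive -> not definite
Definite clause count = 1.

1


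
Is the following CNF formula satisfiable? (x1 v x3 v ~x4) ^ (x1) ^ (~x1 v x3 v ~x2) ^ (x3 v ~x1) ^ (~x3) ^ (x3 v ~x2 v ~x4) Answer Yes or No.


Check all 16 possible truth assignments.
Number of satisfying assignments found: 0.
The formula is unsatisfiable.

No


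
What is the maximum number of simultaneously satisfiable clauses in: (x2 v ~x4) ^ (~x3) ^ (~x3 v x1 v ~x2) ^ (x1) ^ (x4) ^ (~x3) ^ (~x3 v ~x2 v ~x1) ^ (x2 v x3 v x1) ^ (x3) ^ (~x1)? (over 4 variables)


Enumerate all 16 truth assignments.
For each, count how many of the 10 clauses are satisfied.
The formula is not fully satisfiable, so the maximum is below 10.
Maximum simultaneously satisfiable clauses = 8.

8


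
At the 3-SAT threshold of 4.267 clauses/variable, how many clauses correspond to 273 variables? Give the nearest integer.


The 3-SAT phase transition occurs at approximately 4.267 clauses per variable.
m = 4.267 * 273 = 1164.891.
Rounded to nearest integer: 1165.

1165


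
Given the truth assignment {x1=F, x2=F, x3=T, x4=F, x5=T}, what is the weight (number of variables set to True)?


The weight is the number of variables assigned True.
True variables: x3, x5.
Weight = 2.

2


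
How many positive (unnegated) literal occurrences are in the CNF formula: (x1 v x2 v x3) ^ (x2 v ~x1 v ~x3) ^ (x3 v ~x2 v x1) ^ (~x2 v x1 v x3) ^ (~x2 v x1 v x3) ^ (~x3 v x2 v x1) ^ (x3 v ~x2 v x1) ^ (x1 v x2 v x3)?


Scan each clause for unnegated literals.
Clause 1: 3 positive; Clause 2: 1 positive; Clause 3: 2 positive; Clause 4: 2 positive; Clause 5: 2 positive; Clause 6: 2 positive; Clause 7: 2 positive; Clause 8: 3 positive.
Total positive literal occurrences = 17.

17


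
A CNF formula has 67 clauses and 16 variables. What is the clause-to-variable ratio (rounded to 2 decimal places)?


Clause-to-variable ratio = clauses / variables.
67 / 16 = 4.19.

4.19


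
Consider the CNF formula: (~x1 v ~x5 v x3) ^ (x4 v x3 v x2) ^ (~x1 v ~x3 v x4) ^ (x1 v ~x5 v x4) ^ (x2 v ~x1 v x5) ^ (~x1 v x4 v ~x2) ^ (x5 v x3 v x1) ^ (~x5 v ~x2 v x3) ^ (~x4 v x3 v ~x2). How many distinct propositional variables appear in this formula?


Identify each distinct variable in the formula.
Variables found: x1, x2, x3, x4, x5.
Total distinct variables = 5.

5


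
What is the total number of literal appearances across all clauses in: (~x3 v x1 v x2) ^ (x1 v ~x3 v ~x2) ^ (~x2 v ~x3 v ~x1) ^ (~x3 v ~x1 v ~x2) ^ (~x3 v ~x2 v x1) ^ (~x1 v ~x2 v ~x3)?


Clause lengths: 3, 3, 3, 3, 3, 3.
Sum = 3 + 3 + 3 + 3 + 3 + 3 = 18.

18


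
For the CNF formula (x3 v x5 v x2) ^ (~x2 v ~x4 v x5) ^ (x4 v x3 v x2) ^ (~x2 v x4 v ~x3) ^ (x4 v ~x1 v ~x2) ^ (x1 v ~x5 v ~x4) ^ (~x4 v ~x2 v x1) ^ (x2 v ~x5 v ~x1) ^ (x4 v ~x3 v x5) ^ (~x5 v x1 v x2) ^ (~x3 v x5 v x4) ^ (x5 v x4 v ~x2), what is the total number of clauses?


Each group enclosed in parentheses joined by ^ is one clause.
Counting the conjuncts: 12 clauses.

12


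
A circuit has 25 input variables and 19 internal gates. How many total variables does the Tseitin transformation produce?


The Tseitin transformation introduces one auxiliary variable per gate.
Total variables = inputs + gates = 25 + 19 = 44.

44


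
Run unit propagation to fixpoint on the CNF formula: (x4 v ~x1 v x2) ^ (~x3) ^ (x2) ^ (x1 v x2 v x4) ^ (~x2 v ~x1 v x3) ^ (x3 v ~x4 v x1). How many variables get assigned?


Unit propagation repeatedly assigns the literal in any unit clause, then simplifies.
Assignments in order: x3 = F, x2 = T, x1 = F, x4 = F.
No further unit clauses remain.
Total variables assigned = 4.

4


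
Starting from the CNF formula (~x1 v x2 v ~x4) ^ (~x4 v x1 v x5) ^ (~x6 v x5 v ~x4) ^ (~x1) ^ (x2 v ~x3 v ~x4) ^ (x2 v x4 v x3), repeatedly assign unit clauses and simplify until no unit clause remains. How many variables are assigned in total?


Unit propagation repeatedly assigns the literal in any unit clause, then simplifies.
Assignments in order: x1 = F.
No further unit clauses remain.
Total variables assigned = 1.

1


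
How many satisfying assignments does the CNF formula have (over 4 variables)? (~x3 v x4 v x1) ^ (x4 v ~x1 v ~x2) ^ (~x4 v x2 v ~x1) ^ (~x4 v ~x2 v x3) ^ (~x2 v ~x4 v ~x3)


Enumerate all 16 truth assignments over 4 variables.
Test each against every clause.
Satisfying assignments found: 6.

6


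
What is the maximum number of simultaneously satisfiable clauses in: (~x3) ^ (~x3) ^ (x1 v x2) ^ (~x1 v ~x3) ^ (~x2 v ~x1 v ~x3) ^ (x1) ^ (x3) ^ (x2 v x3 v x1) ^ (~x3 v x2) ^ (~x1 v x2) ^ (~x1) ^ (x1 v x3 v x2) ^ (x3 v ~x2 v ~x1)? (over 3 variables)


Enumerate all 8 truth assignments.
For each, count how many of the 13 clauses are satisfied.
The formula is not fully satisfiable, so the maximum is below 13.
Maximum simultaneously satisfiable clauses = 11.

11


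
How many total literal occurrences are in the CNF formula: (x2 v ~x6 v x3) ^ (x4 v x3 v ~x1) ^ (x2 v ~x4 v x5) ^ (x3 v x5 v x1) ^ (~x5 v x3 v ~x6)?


Clause lengths: 3, 3, 3, 3, 3.
Sum = 3 + 3 + 3 + 3 + 3 = 15.

15


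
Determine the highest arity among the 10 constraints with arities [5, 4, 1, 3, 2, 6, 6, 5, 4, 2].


The arities are: 5, 4, 1, 3, 2, 6, 6, 5, 4, 2.
Scan for the maximum value.
Maximum arity = 6.

6


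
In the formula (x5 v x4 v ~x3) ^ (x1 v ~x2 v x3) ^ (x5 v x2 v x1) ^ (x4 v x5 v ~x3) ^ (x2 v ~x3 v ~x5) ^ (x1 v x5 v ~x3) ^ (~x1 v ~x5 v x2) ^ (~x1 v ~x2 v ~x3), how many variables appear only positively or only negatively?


A pure literal appears in only one polarity across all clauses.
Pure literals: x4 (positive only).
Count = 1.

1


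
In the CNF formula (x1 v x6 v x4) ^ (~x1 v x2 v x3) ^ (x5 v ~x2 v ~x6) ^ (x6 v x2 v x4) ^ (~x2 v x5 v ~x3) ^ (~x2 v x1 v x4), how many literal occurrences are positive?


Scan each clause for unnegated literals.
Clause 1: 3 positive; Clause 2: 2 positive; Clause 3: 1 positive; Clause 4: 3 positive; Clause 5: 1 positive; Clause 6: 2 positive.
Total positive literal occurrences = 12.

12


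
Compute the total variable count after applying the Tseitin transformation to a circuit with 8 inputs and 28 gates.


The Tseitin transformation introduces one auxiliary variable per gate.
Total variables = inputs + gates = 8 + 28 = 36.

36


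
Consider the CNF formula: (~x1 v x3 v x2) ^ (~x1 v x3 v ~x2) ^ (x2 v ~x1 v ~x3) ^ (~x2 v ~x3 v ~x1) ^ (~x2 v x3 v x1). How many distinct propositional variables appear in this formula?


Identify each distinct variable in the formula.
Variables found: x1, x2, x3.
Total distinct variables = 3.

3


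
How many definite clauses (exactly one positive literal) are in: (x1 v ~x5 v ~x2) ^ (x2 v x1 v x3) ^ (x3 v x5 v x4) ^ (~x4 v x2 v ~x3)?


A definite clause has exactly one positive literal.
Clause 1: 1 positive -> definite
Clause 2: 3 positive -> not definite
Clause 3: 3 positive -> not definite
Clause 4: 1 positive -> definite
Definite clause count = 2.

2


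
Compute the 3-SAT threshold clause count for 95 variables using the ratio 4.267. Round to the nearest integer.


The 3-SAT phase transition occurs at approximately 4.267 clauses per variable.
m = 4.267 * 95 = 405.365.
Rounded to nearest integer: 405.

405


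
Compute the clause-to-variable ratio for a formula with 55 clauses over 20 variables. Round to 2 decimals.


Clause-to-variable ratio = clauses / variables.
55 / 20 = 2.75.

2.75


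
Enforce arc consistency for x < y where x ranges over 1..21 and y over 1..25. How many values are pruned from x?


For the constraint x < y, x needs a supporting value in y's domain.
x can be at most 24 (one less than y's maximum).
Valid x values from domain: 21 out of 21.
Pruned = 21 - 21 = 0.

0


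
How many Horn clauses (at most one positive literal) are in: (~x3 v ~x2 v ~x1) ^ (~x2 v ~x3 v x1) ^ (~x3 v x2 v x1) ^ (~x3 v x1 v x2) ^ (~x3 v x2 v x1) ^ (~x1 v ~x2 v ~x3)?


A Horn clause has at most one positive literal.
Clause 1: 0 positive lit(s) -> Horn
Clause 2: 1 positive lit(s) -> Horn
Clause 3: 2 positive lit(s) -> not Horn
Clause 4: 2 positive lit(s) -> not Horn
Clause 5: 2 positive lit(s) -> not Horn
Clause 6: 0 positive lit(s) -> Horn
Total Horn clauses = 3.

3


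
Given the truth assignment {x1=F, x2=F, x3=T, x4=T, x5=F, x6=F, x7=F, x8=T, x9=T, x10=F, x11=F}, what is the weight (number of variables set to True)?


The weight is the number of variables assigned True.
True variables: x3, x4, x8, x9.
Weight = 4.

4


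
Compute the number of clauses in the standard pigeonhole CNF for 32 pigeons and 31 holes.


The PHP encoding has two parts:
1) At-least-one-hole clauses: 32 (one per pigeon, each with 31 literals).
2) At-most-one-pigeon-per-hole clauses: 31 holes * C(32,2) = 31 * 496 = 15376.
Total clauses = 32 + 15376 = 15408.

15408


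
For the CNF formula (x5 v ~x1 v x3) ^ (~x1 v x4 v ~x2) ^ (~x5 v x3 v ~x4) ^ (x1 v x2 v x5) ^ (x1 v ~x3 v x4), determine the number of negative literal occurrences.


Scan each clause for negated literals.
Clause 1: 1 negative; Clause 2: 2 negative; Clause 3: 2 negative; Clause 4: 0 negative; Clause 5: 1 negative.
Total negative literal occurrences = 6.

6


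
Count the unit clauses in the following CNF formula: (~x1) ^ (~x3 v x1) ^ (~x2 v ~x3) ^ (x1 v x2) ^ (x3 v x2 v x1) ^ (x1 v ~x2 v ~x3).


A unit clause contains exactly one literal.
Unit clauses found: (~x1).
Count = 1.

1


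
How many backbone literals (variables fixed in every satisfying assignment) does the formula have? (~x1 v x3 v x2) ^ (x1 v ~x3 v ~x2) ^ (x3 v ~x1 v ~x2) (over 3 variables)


Find all satisfying assignments: 5 model(s).
Check which variables have the same value in every model.
No variable is fixed across all models.
Backbone size = 0.

0


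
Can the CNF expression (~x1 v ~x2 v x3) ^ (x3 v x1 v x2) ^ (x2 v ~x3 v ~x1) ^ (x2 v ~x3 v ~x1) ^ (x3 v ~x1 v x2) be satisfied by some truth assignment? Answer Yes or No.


Check all 8 possible truth assignments.
Number of satisfying assignments found: 4.
The formula is satisfiable.

Yes


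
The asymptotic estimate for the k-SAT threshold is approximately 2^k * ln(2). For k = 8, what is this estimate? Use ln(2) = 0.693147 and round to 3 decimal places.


Using the asymptotic formula: threshold ~ 2^k * ln(2).
2^8 = 256.
256 * 0.693147 = 177.446.

177.446


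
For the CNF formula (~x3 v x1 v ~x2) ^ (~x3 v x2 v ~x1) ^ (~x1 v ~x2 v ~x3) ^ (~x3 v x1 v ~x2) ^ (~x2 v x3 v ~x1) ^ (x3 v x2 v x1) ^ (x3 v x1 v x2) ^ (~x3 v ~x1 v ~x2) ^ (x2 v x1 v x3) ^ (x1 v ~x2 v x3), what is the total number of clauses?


Each group enclosed in parentheses joined by ^ is one clause.
Counting the conjuncts: 10 clauses.

10


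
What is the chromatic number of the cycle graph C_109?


An odd cycle cannot be 2-colored: alternating two colors around the cycle returns to the start with a conflict.
Since 109 is odd, three colors are required (and three suffice).
Chromatic number = 3.

3


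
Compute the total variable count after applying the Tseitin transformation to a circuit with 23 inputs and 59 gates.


The Tseitin transformation introduces one auxiliary variable per gate.
Total variables = inputs + gates = 23 + 59 = 82.

82


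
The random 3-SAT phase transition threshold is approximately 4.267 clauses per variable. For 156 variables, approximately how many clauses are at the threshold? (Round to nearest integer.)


The 3-SAT phase transition occurs at approximately 4.267 clauses per variable.
m = 4.267 * 156 = 665.652.
Rounded to nearest integer: 666.

666


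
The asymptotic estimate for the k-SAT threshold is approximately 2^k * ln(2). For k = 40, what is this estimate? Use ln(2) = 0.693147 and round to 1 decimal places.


Using the asymptotic formula: threshold ~ 2^k * ln(2).
2^40 = 1099511627776.
1099511627776 * 0.693147 = 762123186258.1.

762123186258.1


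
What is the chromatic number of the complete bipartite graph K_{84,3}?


K_{84,3} is bipartite by definition: the two parts are independent sets, with every edge crossing between them.
Color all vertices in one part with color 1 and all vertices in the other part with color 2.
Since the graph has at least one edge, one color does not suffice.
Chromatic number = 2.

2


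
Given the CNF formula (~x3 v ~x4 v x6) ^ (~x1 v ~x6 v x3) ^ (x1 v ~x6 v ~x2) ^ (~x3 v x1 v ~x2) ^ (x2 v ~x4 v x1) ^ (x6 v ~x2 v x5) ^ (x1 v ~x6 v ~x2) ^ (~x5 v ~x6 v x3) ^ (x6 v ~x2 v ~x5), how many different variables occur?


Identify each distinct variable in the formula.
Variables found: x1, x2, x3, x4, x5, x6.
Total distinct variables = 6.

6


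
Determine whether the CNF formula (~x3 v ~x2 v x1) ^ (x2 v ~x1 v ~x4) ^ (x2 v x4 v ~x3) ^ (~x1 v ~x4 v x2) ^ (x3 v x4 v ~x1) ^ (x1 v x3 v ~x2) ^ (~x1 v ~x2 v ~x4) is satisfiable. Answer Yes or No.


Check all 16 possible truth assignments.
Number of satisfying assignments found: 4.
The formula is satisfiable.

Yes


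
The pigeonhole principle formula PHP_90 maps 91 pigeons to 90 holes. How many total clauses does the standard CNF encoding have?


The PHP encoding has two parts:
1) At-least-one-hole clauses: 91 (one per pigeon, each with 90 literals).
2) At-most-one-pigeon-per-hole clauses: 90 holes * C(91,2) = 90 * 4095 = 368550.
Total clauses = 91 + 368550 = 368641.

368641


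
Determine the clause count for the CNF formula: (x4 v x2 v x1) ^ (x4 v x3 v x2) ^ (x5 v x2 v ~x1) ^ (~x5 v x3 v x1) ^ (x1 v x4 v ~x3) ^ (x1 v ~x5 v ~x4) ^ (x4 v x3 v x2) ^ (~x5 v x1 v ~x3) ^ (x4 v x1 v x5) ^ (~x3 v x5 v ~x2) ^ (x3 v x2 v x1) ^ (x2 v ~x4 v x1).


Each group enclosed in parentheses joined by ^ is one clause.
Counting the conjuncts: 12 clauses.

12


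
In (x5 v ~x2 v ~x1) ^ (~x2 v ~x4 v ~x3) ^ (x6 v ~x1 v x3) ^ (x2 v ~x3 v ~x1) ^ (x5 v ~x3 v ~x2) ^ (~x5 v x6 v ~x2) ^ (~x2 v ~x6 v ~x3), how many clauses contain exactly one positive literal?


A definite clause has exactly one positive literal.
Clause 1: 1 positive -> definite
Clause 2: 0 positive -> not definite
Clause 3: 2 positive -> not definite
Clause 4: 1 positive -> definite
Clause 5: 1 positive -> definite
Clause 6: 1 positive -> definite
Clause 7: 0 positive -> not definite
Definite clause count = 4.

4


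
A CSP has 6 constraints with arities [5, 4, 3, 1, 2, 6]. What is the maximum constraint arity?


The arities are: 5, 4, 3, 1, 2, 6.
Scan for the maximum value.
Maximum arity = 6.

6


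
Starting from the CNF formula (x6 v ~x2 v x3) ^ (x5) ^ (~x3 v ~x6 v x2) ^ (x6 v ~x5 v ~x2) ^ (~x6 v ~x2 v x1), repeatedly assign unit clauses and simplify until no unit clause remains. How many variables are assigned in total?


Unit propagation repeatedly assigns the literal in any unit clause, then simplifies.
Assignments in order: x5 = T.
No further unit clauses remain.
Total variables assigned = 1.

1


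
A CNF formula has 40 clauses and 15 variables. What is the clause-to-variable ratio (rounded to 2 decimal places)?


Clause-to-variable ratio = clauses / variables.
40 / 15 = 2.67.

2.67


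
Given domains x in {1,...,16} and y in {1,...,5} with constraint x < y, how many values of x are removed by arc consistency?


For the constraint x < y, x needs a supporting value in y's domain.
x can be at most 4 (one less than y's maximum).
Valid x values from domain: 4 out of 16.
Pruned = 16 - 4 = 12.

12


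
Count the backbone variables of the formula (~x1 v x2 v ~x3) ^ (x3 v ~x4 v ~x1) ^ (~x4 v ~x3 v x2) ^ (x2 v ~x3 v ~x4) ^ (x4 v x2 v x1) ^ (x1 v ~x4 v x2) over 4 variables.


Find all satisfying assignments: 8 model(s).
Check which variables have the same value in every model.
No variable is fixed across all models.
Backbone size = 0.

0


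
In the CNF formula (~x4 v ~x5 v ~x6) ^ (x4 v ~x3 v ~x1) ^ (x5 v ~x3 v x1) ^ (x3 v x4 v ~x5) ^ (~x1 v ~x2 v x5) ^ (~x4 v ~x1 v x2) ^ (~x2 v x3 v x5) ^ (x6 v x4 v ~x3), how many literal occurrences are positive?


Scan each clause for unnegated literals.
Clause 1: 0 positive; Clause 2: 1 positive; Clause 3: 2 positive; Clause 4: 2 positive; Clause 5: 1 positive; Clause 6: 1 positive; Clause 7: 2 positive; Clause 8: 2 positive.
Total positive literal occurrences = 11.

11


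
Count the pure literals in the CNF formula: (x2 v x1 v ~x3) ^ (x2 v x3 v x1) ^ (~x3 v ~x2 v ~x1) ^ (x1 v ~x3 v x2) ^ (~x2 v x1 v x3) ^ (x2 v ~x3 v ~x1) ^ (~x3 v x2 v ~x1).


A pure literal appears in only one polarity across all clauses.
No pure literals found.
Count = 0.

0


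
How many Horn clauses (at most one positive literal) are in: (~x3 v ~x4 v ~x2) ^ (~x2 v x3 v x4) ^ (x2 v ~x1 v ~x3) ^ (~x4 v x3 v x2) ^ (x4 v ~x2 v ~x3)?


A Horn clause has at most one positive literal.
Clause 1: 0 positive lit(s) -> Horn
Clause 2: 2 positive lit(s) -> not Horn
Clause 3: 1 positive lit(s) -> Horn
Clause 4: 2 positive lit(s) -> not Horn
Clause 5: 1 positive lit(s) -> Horn
Total Horn clauses = 3.

3


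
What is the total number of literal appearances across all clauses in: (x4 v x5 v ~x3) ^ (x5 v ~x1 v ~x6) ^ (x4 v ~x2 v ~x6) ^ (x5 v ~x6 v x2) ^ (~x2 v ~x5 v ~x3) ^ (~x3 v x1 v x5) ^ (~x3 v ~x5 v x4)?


Clause lengths: 3, 3, 3, 3, 3, 3, 3.
Sum = 3 + 3 + 3 + 3 + 3 + 3 + 3 = 21.

21


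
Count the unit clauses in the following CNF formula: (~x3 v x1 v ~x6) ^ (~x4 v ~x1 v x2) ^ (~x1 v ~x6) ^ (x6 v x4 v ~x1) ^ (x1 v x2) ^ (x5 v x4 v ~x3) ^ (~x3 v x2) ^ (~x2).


A unit clause contains exactly one literal.
Unit clauses found: (~x2).
Count = 1.

1


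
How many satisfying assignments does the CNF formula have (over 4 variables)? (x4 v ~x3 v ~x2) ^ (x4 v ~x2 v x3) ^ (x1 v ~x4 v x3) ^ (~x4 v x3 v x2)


Enumerate all 16 truth assignments over 4 variables.
Test each against every clause.
Satisfying assignments found: 9.

9


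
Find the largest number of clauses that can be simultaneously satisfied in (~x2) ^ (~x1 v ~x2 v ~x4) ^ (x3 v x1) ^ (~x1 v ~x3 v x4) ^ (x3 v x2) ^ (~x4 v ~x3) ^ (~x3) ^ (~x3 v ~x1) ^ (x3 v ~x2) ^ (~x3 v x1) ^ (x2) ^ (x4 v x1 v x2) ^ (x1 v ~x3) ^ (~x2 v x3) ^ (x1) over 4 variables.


Enumerate all 16 truth assignments.
For each, count how many of the 15 clauses are satisfied.
The formula is not fully satisfiable, so the maximum is below 15.
Maximum simultaneously satisfiable clauses = 13.

13


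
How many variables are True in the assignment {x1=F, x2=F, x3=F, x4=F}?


The weight is the number of variables assigned True.
True variables: none.
Weight = 0.

0


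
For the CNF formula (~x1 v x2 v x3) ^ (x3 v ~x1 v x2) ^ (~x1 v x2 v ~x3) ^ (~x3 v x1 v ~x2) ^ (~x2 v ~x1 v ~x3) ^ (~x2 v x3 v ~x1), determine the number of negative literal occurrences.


Scan each clause for negated literals.
Clause 1: 1 negative; Clause 2: 1 negative; Clause 3: 2 negative; Clause 4: 2 negative; Clause 5: 3 negative; Clause 6: 2 negative.
Total negative literal occurrences = 11.

11


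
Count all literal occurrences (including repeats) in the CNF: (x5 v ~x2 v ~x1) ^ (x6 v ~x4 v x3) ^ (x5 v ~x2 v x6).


Clause lengths: 3, 3, 3.
Sum = 3 + 3 + 3 = 9.

9


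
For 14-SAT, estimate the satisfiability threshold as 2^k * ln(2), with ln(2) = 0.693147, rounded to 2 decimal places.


Using the asymptotic formula: threshold ~ 2^k * ln(2).
2^14 = 16384.
16384 * 0.693147 = 11356.52.

11356.52


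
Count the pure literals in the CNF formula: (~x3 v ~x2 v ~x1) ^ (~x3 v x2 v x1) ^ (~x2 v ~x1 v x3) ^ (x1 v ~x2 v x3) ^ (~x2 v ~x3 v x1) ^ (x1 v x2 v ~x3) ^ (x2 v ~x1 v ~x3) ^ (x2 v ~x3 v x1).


A pure literal appears in only one polarity across all clauses.
No pure literals found.
Count = 0.

0


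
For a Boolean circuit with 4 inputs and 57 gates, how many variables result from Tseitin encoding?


The Tseitin transformation introduces one auxiliary variable per gate.
Total variables = inputs + gates = 4 + 57 = 61.

61


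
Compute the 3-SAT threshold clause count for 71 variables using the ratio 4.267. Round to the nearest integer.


The 3-SAT phase transition occurs at approximately 4.267 clauses per variable.
m = 4.267 * 71 = 302.957.
Rounded to nearest integer: 303.

303


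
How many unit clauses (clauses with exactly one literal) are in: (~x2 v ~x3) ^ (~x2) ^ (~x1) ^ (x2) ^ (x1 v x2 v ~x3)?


A unit clause contains exactly one literal.
Unit clauses found: (~x2), (~x1), (x2).
Count = 3.

3


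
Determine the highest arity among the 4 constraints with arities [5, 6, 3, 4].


The arities are: 5, 6, 3, 4.
Scan for the maximum value.
Maximum arity = 6.

6


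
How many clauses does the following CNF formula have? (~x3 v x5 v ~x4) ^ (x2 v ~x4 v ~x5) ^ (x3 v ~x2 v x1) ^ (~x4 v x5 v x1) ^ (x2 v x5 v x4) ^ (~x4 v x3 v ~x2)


Each group enclosed in parentheses joined by ^ is one clause.
Counting the conjuncts: 6 clauses.

6


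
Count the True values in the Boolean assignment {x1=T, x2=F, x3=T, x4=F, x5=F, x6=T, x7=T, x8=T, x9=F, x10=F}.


The weight is the number of variables assigned True.
True variables: x1, x3, x6, x7, x8.
Weight = 5.

5


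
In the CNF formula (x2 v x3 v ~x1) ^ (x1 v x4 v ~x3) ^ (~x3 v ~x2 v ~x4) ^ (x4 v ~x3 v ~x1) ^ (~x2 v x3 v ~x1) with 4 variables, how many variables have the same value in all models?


Find all satisfying assignments: 6 model(s).
Check which variables have the same value in every model.
No variable is fixed across all models.
Backbone size = 0.

0


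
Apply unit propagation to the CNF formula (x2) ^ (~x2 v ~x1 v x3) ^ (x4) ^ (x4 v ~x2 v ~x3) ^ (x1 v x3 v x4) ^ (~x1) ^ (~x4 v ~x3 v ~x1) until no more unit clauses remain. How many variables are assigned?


Unit propagation repeatedly assigns the literal in any unit clause, then simplifies.
Assignments in order: x2 = T, x4 = T, x1 = F.
No further unit clauses remain.
Total variables assigned = 3.

3


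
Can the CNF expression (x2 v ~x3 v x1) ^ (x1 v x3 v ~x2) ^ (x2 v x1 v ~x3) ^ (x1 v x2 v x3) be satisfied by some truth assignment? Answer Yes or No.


Check all 8 possible truth assignments.
Number of satisfying assignments found: 5.
The formula is satisfiable.

Yes


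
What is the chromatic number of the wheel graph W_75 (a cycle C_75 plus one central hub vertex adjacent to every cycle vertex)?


W_75 consists of the cycle C_75 together with a hub vertex adjacent to every cycle vertex.
The cycle C_75 needs 3 colors (odd cycle -> 3).
The hub is adjacent to every cycle vertex, so it must receive a new color distinct from all of them.
Chromatic number = 3 + 1 = 4.

4


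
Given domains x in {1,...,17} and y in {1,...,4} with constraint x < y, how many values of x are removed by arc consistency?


For the constraint x < y, x needs a supporting value in y's domain.
x can be at most 3 (one less than y's maximum).
Valid x values from domain: 3 out of 17.
Pruned = 17 - 3 = 14.

14


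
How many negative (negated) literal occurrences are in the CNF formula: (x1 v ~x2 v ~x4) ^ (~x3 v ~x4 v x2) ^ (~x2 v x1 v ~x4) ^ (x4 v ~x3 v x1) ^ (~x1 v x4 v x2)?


Scan each clause for negated literals.
Clause 1: 2 negative; Clause 2: 2 negative; Clause 3: 2 negative; Clause 4: 1 negative; Clause 5: 1 negative.
Total negative literal occurrences = 8.

8


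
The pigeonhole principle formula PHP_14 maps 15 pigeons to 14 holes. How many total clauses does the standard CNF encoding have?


The PHP encoding has two parts:
1) At-least-one-hole clauses: 15 (one per pigeon, each with 14 literals).
2) At-most-one-pigeon-per-hole clauses: 14 holes * C(15,2) = 14 * 105 = 1470.
Total clauses = 15 + 1470 = 1485.

1485


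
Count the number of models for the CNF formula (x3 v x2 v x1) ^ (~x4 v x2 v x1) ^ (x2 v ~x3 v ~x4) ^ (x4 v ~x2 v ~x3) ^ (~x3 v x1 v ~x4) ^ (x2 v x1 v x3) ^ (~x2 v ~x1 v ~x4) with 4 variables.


Enumerate all 16 truth assignments over 4 variables.
Test each against every clause.
Satisfying assignments found: 7.

7


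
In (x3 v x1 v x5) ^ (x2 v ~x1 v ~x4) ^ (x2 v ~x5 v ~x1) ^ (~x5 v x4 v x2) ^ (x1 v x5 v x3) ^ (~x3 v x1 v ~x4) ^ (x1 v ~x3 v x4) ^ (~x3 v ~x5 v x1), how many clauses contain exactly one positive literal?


A definite clause has exactly one positive literal.
Clause 1: 3 positive -> not definite
Clause 2: 1 positive -> definite
Clause 3: 1 positive -> definite
Clause 4: 2 positive -> not definite
Clause 5: 3 positive -> not definite
Clause 6: 1 positive -> definite
Clause 7: 2 positive -> not definite
Clause 8: 1 positive -> definite
Definite clause count = 4.

4


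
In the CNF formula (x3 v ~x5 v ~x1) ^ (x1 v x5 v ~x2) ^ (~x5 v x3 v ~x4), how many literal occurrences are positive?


Scan each clause for unnegated literals.
Clause 1: 1 positive; Clause 2: 2 positive; Clause 3: 1 positive.
Total positive literal occurrences = 4.

4


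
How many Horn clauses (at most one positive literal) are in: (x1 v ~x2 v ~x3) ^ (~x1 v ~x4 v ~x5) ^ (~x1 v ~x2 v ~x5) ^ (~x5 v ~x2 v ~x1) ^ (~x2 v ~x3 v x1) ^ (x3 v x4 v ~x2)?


A Horn clause has at most one positive literal.
Clause 1: 1 positive lit(s) -> Horn
Clause 2: 0 positive lit(s) -> Horn
Clause 3: 0 positive lit(s) -> Horn
Clause 4: 0 positive lit(s) -> Horn
Clause 5: 1 positive lit(s) -> Horn
Clause 6: 2 positive lit(s) -> not Horn
Total Horn clauses = 5.

5


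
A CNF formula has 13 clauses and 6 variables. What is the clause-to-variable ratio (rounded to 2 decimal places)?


Clause-to-variable ratio = clauses / variables.
13 / 6 = 2.17.

2.17


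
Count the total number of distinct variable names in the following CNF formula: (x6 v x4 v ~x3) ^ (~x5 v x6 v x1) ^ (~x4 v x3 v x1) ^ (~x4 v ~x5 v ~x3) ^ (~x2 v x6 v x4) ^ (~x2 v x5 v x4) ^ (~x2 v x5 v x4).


Identify each distinct variable in the formula.
Variables found: x1, x2, x3, x4, x5, x6.
Total distinct variables = 6.

6


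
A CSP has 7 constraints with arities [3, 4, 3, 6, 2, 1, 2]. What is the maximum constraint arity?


The arities are: 3, 4, 3, 6, 2, 1, 2.
Scan for the maximum value.
Maximum arity = 6.

6


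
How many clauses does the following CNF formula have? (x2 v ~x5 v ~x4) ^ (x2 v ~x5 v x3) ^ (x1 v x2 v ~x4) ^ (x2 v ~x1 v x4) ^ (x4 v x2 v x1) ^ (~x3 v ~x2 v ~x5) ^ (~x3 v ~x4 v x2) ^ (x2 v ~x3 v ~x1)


Each group enclosed in parentheses joined by ^ is one clause.
Counting the conjuncts: 8 clauses.

8


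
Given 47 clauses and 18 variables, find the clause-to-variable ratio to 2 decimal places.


Clause-to-variable ratio = clauses / variables.
47 / 18 = 2.61.

2.61


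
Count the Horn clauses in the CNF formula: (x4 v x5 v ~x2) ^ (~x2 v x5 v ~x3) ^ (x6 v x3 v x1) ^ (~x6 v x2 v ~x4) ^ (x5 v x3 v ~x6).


A Horn clause has at most one positive literal.
Clause 1: 2 positive lit(s) -> not Horn
Clause 2: 1 positive lit(s) -> Horn
Clause 3: 3 positive lit(s) -> not Horn
Clause 4: 1 positive lit(s) -> Horn
Clause 5: 2 positive lit(s) -> not Horn
Total Horn clauses = 2.

2


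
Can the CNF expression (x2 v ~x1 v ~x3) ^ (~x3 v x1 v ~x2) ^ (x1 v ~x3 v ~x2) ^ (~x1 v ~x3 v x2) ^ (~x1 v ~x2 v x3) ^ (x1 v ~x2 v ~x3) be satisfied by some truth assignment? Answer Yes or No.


Check all 8 possible truth assignments.
Number of satisfying assignments found: 5.
The formula is satisfiable.

Yes


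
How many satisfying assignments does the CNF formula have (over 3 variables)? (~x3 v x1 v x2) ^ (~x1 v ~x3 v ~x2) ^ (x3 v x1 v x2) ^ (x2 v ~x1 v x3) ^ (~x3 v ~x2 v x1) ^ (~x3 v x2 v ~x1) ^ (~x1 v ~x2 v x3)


Enumerate all 8 truth assignments over 3 variables.
Test each against every clause.
Satisfying assignments found: 1.

1


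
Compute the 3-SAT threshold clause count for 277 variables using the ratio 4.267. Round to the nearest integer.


The 3-SAT phase transition occurs at approximately 4.267 clauses per variable.
m = 4.267 * 277 = 1181.959.
Rounded to nearest integer: 1182.

1182


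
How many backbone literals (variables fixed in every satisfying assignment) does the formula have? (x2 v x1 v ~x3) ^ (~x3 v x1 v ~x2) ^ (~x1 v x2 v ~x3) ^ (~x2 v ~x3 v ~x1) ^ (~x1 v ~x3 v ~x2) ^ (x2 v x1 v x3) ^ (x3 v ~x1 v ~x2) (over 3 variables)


Find all satisfying assignments: 2 model(s).
Check which variables have the same value in every model.
Fixed variables: x3=F.
Backbone size = 1.

1


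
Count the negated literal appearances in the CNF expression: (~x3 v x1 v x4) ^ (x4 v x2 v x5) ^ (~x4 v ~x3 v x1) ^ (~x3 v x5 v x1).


Scan each clause for negated literals.
Clause 1: 1 negative; Clause 2: 0 negative; Clause 3: 2 negative; Clause 4: 1 negative.
Total negative literal occurrences = 4.

4


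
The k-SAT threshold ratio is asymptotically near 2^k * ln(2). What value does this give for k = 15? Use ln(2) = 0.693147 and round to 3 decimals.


Using the asymptotic formula: threshold ~ 2^k * ln(2).
2^15 = 32768.
32768 * 0.693147 = 22713.041.

22713.041


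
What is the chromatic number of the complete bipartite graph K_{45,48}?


K_{45,48} is bipartite by definition: the two parts are independent sets, with every edge crossing between them.
Color all vertices in one part with color 1 and all vertices in the other part with color 2.
Since the graph has at least one edge, one color does not suffice.
Chromatic number = 2.

2


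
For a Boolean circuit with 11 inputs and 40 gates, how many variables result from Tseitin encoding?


The Tseitin transformation introduces one auxiliary variable per gate.
Total variables = inputs + gates = 11 + 40 = 51.

51


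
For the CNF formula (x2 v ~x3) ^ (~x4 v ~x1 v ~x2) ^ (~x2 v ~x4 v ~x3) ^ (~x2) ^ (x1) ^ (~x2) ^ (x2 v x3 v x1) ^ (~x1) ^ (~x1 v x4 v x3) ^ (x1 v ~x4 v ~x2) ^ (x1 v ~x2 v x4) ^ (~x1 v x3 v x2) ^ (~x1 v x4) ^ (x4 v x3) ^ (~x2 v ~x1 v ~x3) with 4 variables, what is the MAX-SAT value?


Enumerate all 16 truth assignments.
For each, count how many of the 15 clauses are satisfied.
The formula is not fully satisfiable, so the maximum is below 15.
Maximum simultaneously satisfiable clauses = 13.

13


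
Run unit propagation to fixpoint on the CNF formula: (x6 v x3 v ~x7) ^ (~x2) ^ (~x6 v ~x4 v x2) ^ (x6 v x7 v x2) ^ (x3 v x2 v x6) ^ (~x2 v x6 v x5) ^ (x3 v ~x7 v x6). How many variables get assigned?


Unit propagation repeatedly assigns the literal in any unit clause, then simplifies.
Assignments in order: x2 = F.
No further unit clauses remain.
Total variables assigned = 1.

1


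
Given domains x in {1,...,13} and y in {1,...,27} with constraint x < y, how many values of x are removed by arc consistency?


For the constraint x < y, x needs a supporting value in y's domain.
x can be at most 26 (one less than y's maximum).
Valid x values from domain: 13 out of 13.
Pruned = 13 - 13 = 0.

0


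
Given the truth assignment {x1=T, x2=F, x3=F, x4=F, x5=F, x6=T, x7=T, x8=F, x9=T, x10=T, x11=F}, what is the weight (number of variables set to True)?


The weight is the number of variables assigned True.
True variables: x1, x6, x7, x9, x10.
Weight = 5.

5


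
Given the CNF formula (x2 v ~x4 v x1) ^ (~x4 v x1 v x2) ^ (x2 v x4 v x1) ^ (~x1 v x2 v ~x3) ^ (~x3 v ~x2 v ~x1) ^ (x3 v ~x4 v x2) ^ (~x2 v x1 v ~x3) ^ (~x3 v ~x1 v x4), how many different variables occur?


Identify each distinct variable in the formula.
Variables found: x1, x2, x3, x4.
Total distinct variables = 4.

4


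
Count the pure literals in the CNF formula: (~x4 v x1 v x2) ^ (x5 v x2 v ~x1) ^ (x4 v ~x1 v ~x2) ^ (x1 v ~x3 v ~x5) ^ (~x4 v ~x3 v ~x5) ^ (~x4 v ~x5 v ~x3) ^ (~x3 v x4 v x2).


A pure literal appears in only one polarity across all clauses.
Pure literals: x3 (negative only).
Count = 1.

1


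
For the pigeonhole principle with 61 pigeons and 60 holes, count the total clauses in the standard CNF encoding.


The PHP encoding has two parts:
1) At-least-one-hole clauses: 61 (one per pigeon, each with 60 literals).
2) At-most-one-pigeon-per-hole clauses: 60 holes * C(61,2) = 60 * 1830 = 109800.
Total clauses = 61 + 109800 = 109861.

109861


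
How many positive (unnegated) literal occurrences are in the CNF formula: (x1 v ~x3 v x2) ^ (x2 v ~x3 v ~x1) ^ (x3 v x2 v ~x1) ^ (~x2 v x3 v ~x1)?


Scan each clause for unnegated literals.
Clause 1: 2 positive; Clause 2: 1 positive; Clause 3: 2 positive; Clause 4: 1 positive.
Total positive literal occurrences = 6.

6


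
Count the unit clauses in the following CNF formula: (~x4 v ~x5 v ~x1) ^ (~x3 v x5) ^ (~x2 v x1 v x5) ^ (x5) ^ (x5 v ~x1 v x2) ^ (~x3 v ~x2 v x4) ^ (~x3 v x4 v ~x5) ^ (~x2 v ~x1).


A unit clause contains exactly one literal.
Unit clauses found: (x5).
Count = 1.

1
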